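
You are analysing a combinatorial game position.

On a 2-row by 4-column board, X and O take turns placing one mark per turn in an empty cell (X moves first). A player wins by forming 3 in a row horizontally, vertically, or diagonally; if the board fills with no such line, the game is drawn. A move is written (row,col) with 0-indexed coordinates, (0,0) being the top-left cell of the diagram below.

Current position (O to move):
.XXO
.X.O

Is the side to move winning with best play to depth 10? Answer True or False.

[.XXO/.X.O] O move#1: (0,0):+0/OXXO/.X.O*, (1,0):-1/.XXO/OX.O, (1,2):-1/.XXO/.XOO
[OXXO/.X.O] X move#2: (1,0):+0/OXXO/XX.O*, (1,2):+0/OXXO/.XXO
[OXXO/XX.O] O move#3: (1,2):+0/OXXO/XXOO*
[OXXO/XXOO] end (terminal +0, X#4); searched .XXO/.X.O to 10

O winning at [.XXO/.X.O]: False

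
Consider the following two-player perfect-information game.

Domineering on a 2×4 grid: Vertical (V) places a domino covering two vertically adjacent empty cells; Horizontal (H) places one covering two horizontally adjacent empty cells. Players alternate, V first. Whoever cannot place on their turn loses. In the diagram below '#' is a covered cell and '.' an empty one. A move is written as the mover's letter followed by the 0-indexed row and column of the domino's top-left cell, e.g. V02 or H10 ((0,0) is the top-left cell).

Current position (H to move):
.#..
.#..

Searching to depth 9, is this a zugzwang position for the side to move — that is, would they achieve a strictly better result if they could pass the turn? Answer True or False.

ply 1, H at .#../.#.. | H02=+1→.###/.#..*; H12=+1→.#../.###
ply 2, V at .###/.#.. | V00=-1→####/##..*
ply 3, H at ####/##.. | H12=+1→####/####*
ply 4: ####/#### is terminal -1 (V); from .#../.#.. depth 9
pass branch (V moves first from the same position):
  | ply 1, V at .#../.#.. | V00=-1→##../##..; V02=+1→.##./.##.*; V03=+1→.#.#/.#.#
  | ply 2: .##./.##. is terminal -1 (H); from .#../.#.. depth 9
H moving scores +1; H passing scores -1

zugzwang(.#../.#.., H) = False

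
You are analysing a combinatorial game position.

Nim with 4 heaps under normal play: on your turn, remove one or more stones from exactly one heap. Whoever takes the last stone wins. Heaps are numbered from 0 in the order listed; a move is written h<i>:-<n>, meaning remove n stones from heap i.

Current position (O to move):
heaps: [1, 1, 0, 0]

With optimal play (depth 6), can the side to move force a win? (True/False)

O winning at [(1,1,0,0)]: False

ply 1, O at (1,1,0,0) | h0:-1=-1→(0,1,0,0)*; h1:-1=-1→(1,0,0,0)
ply 2, X at (0,1,0,0) | h1:-1=+1→(0,0,0,0)*
ply 3: (0,0,0,0) is terminal -1 (O); from (1,1,0,0) depth 6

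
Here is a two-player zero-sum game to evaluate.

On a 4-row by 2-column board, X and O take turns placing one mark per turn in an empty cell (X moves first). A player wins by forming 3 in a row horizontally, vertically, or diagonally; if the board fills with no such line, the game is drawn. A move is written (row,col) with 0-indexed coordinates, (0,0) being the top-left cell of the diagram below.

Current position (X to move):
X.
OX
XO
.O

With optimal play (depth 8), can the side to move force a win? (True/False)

ply 1, X at X./OX/XO/.O | (0,1)=+0→XX/OX/XO/.O*; (3,0)=+0→X./OX/XO/XO
ply 2, O at XX/OX/XO/.O | (3,0)=+0→XX/OX/XO/OO*
ply 3: XX/OX/XO/OO is terminal +0 (X); from X./OX/XO/.O depth 8

X winning at [X./OX/XO/.O]: False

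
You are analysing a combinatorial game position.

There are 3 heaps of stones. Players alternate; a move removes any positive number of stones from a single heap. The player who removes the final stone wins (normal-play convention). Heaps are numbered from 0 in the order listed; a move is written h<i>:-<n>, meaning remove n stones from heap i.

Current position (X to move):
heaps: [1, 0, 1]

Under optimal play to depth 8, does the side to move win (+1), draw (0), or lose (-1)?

value((1,0,1), X) = -1

ply 1, X at (1,0,1) | h0:-1=-1→(0,0,1)*; h2:-1=-1→(1,0,0)
ply 2, O at (0,0,1) | h2:-1=+1→(0,0,0)*
ply 3: (0,0,0) is terminal -1 (X); from (1,0,1) depth 8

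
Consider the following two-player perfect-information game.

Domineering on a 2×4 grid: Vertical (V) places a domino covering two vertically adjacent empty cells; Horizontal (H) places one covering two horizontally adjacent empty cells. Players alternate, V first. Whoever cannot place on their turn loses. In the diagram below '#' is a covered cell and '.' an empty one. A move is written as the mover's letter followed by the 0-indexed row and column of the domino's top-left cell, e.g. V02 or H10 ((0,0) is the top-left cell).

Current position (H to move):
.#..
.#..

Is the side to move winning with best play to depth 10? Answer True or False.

H winning at [.#../.#..]: True

p1 H@[.#../.#..]: H02[.###/.#..]+1* H12[.#../.###]+1
p2 V@[.###/.#..]: V00[####/##..]-1*
p3 H@[####/##..]: H12[####/####]+1*
p4 V@[####/####] terminal -1; root [.#../.#..] d10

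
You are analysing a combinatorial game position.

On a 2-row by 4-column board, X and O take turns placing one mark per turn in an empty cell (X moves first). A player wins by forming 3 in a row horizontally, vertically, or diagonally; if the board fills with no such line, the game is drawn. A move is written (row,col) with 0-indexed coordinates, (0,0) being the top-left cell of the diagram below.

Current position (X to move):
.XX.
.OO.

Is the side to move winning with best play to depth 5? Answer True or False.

p1 X@[.XX./.OO.]: (0,0)[XXX./.OO.]+1* (0,3)[.XXX/.OO.]+1 (1,0)[.XX./XOO.]-1 (1,3)[.XX./.OOX]-1
p2 O@[XXX./.OO.] terminal -1; root [.XX./.OO.] d5

X winning at [.XX./.OO.]: True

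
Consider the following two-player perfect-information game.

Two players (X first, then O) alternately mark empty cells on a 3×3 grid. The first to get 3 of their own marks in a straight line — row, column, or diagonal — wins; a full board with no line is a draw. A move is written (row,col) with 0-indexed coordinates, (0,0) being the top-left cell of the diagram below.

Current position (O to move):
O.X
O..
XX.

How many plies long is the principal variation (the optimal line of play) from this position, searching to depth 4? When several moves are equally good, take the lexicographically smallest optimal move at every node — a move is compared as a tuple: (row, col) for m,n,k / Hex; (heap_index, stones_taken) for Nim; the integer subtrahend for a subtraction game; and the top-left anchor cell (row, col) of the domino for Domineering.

ply 1, O at O.X/O../XX. | (0,1)=-1→OOX/O../XX.*; (1,1)=-1→O.X/OO./XX.; (1,2)=-1→O.X/O.O/XX.; (2,2)=-1→O.X/O../XXO
ply 2, X at OOX/O../XX. | (1,1)=+1→OOX/OX./XX.*; (1,2)=+1→OOX/O.X/XX.; (2,2)=+1→OOX/O../XXX
ply 3: OOX/OX./XX. is terminal -1 (O); from O.X/O../XX. depth 4

PV length from [O.X/O../XX.]: 2 plies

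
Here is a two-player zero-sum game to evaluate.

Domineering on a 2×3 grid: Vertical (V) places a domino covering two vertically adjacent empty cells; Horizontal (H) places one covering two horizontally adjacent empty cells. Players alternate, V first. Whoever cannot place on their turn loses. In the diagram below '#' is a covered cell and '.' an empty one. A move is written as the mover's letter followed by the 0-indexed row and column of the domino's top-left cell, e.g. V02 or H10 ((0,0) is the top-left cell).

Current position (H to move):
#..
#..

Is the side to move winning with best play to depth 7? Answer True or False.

[#../#..] H move#1: H01:+1/###/#..*, H11:+1/#../###
[###/#..] end (terminal -1, V#2); searched #../#.. to 7

H winning at [#../#..]: True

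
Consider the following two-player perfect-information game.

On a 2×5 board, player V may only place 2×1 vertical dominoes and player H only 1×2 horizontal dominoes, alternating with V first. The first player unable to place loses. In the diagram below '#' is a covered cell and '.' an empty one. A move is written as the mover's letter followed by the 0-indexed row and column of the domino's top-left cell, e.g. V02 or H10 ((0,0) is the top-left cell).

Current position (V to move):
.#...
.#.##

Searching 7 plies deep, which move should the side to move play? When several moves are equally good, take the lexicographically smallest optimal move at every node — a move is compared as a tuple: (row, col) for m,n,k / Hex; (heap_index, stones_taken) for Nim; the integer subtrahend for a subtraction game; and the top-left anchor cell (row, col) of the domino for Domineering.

V's best at [.#.../.#.##]: V02

ply 1, V at .#.../.#.## | V00=-1→##.../##.##; V02=+1→.##../.####*
ply 2, H at .##../.#### | H03=-1→.####/.####*
ply 3, V at .####/.#### | V00=+1→#####/#####*
ply 4: #####/##### is terminal -1 (H); from .#.../.#.## depth 7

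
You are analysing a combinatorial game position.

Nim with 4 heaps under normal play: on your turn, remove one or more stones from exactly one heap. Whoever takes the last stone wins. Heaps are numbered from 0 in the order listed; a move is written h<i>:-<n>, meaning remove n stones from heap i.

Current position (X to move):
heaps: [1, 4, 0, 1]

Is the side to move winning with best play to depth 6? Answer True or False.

ply 1, X at (1,4,0,1) | h0:-1=-1→(0,4,0,1); h1:-1=-1→(1,3,0,1); h1:-2=-1→(1,2,0,1); h1:-3=-1→(1,1,0,1); h1:-4=+1→(1,0,0,1)*; h3:-1=-1→(1,4,0,0)
ply 2, O at (1,0,0,1) | h0:-1=-1→(0,0,0,1)*; h3:-1=-1→(1,0,0,0)
ply 3, X at (0,0,0,1) | h3:-1=+1→(0,0,0,0)*
ply 4: (0,0,0,0) is terminal -1 (O); from (1,4,0,1) depth 6

X winning at [(1,4,0,1)]: True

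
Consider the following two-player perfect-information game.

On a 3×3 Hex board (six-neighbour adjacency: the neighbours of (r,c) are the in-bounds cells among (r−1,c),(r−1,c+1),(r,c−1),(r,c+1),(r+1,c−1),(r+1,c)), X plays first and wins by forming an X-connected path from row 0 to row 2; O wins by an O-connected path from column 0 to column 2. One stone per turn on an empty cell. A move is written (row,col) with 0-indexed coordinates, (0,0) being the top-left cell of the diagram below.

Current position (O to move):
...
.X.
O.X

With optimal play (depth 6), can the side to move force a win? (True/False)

p1 O@[.../.X./O.X]: (0,0)[O../.X./O.X]-1* (0,1)[.O./.X./O.X]-1 (0,2)[..O/.X./O.X]-1 (1,0)[.../OX./O.X]-1 (1,2)[.../.XO/O.X]-1 (2,1)[.../.X./OOX]-1
p2 X@[O../.X./O.X]: (0,1)[OX./.X./O.X]+1* (0,2)[O.X/.X./O.X]+1 (1,0)[O../XX./O.X]+1 (1,2)[O../.XX/O.X]+1 (2,1)[O../.X./OXX]+1
p3 O@[OX./.X./O.X]: (0,2)[OXO/.X./O.X]-1* (1,0)[OX./OX./O.X]-1 (1,2)[OX./.XO/O.X]-1 (2,1)[OX./.X./OOX]-1
p4 X@[OXO/.X./O.X]: (1,0)[OXO/XX./O.X]+1* (1,2)[OXO/.XX/O.X]+1 (2,1)[OXO/.X./OXX]+1
p5 O@[OXO/XX./O.X]: (1,2)[OXO/XXO/O.X]-1* (2,1)[OXO/XX./OOX]-1
p6 X@[OXO/XXO/O.X]: (2,1)[OXO/XXO/OXX]+1*
p7 O@[OXO/XXO/OXX] terminal -1; root [.../.X./O.X] d6

O winning at [.../.X./O.X]: False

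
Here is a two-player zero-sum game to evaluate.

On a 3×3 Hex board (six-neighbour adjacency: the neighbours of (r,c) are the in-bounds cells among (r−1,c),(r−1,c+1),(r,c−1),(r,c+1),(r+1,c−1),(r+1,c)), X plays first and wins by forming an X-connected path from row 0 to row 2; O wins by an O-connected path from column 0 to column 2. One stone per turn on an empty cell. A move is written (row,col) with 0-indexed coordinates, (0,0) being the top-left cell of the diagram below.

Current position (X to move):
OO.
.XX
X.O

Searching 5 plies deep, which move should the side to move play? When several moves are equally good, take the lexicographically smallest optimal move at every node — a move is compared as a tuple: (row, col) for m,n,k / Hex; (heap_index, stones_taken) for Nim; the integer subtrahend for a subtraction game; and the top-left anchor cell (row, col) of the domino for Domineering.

p1 X@[OO./.XX/X.O]: (0,2)[OOX/.XX/X.O]+1* (1,0)[OO./XXX/X.O]-1 (2,1)[OO./.XX/XXO]-1
p2 O@[OOX/.XX/X.O] terminal -1; root [OO./.XX/X.O] d5

X's best at [OO./.XX/X.O]: (0,2)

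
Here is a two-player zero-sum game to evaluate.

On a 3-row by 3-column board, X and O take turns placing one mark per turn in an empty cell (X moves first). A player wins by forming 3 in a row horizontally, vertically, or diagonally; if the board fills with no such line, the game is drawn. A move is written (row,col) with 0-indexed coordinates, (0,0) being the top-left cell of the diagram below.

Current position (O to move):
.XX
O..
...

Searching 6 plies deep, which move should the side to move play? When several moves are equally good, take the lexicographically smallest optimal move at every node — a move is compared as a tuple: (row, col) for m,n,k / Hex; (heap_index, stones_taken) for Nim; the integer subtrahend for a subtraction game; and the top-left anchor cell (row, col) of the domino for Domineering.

O's best at [.XX/O../...]: (0,0)

p1 O@[.XX/O../...]: (0,0)[OXX/O../...]+1* (1,1)[.XX/OO./...]-1 (1,2)[.XX/O.O/...]-1 (2,0)[.XX/O../O..]-1 (2,1)[.XX/O../.O.]-1 (2,2)[.XX/O../..O]-1
p2 X@[OXX/O../...]: (1,1)[OXX/OX./...]-1* (1,2)[OXX/O.X/...]-1 (2,0)[OXX/O../X..]-1 (2,1)[OXX/O../.X.]-1 (2,2)[OXX/O../..X]-1
p3 O@[OXX/OX./...]: (1,2)[OXX/OXO/...]-1 (2,0)[OXX/OX./O..]+1* (2,1)[OXX/OX./.O.]-1 (2,2)[OXX/OX./..O]-1
p4 X@[OXX/OX./O..] terminal -1; root [.XX/O../...] d6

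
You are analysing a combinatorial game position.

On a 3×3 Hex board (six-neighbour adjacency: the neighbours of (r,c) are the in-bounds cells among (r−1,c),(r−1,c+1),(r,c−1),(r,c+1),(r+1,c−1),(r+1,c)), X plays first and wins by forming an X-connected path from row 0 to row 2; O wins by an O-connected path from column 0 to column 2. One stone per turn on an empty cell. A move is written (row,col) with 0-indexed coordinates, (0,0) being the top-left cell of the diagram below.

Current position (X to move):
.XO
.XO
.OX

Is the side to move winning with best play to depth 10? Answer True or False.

X winning at [.XO/.XO/.OX]: True

ply 1, X at .XO/.XO/.OX | (0,0)=-1→XXO/.XO/.OX; (1,0)=-1→.XO/XXO/.OX; (2,0)=+1→.XO/.XO/XOX*
ply 2: .XO/.XO/XOX is terminal -1 (O); from .XO/.XO/.OX depth 10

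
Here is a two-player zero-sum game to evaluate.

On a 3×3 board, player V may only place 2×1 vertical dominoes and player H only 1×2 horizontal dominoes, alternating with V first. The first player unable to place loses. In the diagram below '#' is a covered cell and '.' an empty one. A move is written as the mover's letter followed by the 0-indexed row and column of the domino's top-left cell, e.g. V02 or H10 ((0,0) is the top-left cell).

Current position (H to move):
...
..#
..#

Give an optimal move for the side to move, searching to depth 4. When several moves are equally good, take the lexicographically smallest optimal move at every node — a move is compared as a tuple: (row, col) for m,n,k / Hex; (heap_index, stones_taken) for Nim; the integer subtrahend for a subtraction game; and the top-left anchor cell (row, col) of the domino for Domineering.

H's best at [.../..#/..#]: H10

p1 H@[.../..#/..#]: H00[##./..#/..#]-1 H01[.##/..#/..#]-1 H10[.../###/..#]+1* H20[.../..#/###]-1
p2 V@[.../###/..#] terminal -1; root [.../..#/..#] d4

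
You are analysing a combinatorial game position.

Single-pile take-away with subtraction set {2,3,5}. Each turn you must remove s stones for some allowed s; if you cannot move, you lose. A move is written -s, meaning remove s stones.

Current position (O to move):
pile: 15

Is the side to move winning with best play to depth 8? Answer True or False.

p1 O@[15]: -2[13]-1* -3[12]-1 -5[10]-1
p2 X@[13]: -2[11]-1 -3[10]-1 -5[8]+1*
p3 O@[8]: -2[6]-1* -3[5]-1 -5[3]-1
p4 X@[6]: -2[4]-1 -3[3]-1 -5[1]+1*
p5 O@[1] terminal -1; root [15] d8

O winning at [15]: False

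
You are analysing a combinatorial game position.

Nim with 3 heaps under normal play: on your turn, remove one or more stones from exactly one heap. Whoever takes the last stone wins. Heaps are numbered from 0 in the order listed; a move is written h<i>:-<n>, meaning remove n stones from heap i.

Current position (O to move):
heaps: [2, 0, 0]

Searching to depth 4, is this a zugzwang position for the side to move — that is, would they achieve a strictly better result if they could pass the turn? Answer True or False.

[(2,0,0)] O move#1: h0:-1:-1/(1,0,0), h0:-2:+1/(0,0,0)*
[(0,0,0)] end (terminal -1, X#2); searched (2,0,0) to 4
suppose O passes — search the same position with X to move:
pass> [(2,0,0)] X move#1: h0:-1:-1/(1,0,0), h0:-2:+1/(0,0,0)*
pass> [(0,0,0)] end (terminal -1, O#2); searched (2,0,0) to 4
for O: play +1, pass -1

zugzwang((2,0,0), O) = False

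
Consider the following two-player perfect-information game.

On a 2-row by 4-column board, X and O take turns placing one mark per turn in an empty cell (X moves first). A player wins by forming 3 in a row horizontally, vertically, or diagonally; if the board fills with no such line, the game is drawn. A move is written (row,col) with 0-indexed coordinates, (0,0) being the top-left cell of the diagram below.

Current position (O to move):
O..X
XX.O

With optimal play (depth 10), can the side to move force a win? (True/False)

O winning at [O..X/XX.O]: False

p1 O@[O..X/XX.O]: (0,1)[OO.X/XX.O]-1 (0,2)[O.OX/XX.O]-1 (1,2)[O..X/XXOO]+0*
p2 X@[O..X/XXOO]: (0,1)[OX.X/XXOO]+0* (0,2)[O.XX/XXOO]+0
p3 O@[OX.X/XXOO]: (0,2)[OXOX/XXOO]+0*
p4 X@[OXOX/XXOO] terminal +0; root [O..X/XX.O] d10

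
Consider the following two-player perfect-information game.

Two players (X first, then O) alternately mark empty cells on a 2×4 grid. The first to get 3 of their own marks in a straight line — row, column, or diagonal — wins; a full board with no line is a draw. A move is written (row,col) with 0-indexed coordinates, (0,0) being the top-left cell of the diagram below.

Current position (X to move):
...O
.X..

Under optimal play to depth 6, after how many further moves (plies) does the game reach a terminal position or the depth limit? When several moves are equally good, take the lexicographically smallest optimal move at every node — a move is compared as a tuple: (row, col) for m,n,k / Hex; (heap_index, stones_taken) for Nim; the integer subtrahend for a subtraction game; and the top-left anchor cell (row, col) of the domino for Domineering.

PV length from [...O/.X..]: 5 plies

p1 X@[...O/.X..]: (0,0)[X..O/.X..]+0 (0,1)[.X.O/.X..]+0 (0,2)[..XO/.X..]+0 (1,0)[...O/XX..]+0 (1,2)[...O/.XX.]+1* (1,3)[...O/.X.X]+0
p2 O@[...O/.XX.]: (0,0)[O..O/.XX.]-1* (0,1)[.O.O/.XX.]-1 (0,2)[..OO/.XX.]-1 (1,0)[...O/OXX.]-1 (1,3)[...O/.XXO]-1
p3 X@[O..O/.XX.]: (0,1)[OX.O/.XX.]+1* (0,2)[O.XO/.XX.]+1 (1,0)[O..O/XXX.]+1 (1,3)[O..O/.XXX]+1
p4 O@[OX.O/.XX.]: (0,2)[OXOO/.XX.]-1* (1,0)[OX.O/OXX.]-1 (1,3)[OX.O/.XXO]-1
p5 X@[OXOO/.XX.]: (1,0)[OXOO/XXX.]+1* (1,3)[OXOO/.XXX]+1
p6 O@[OXOO/XXX.] terminal -1; root [...O/.X..] d6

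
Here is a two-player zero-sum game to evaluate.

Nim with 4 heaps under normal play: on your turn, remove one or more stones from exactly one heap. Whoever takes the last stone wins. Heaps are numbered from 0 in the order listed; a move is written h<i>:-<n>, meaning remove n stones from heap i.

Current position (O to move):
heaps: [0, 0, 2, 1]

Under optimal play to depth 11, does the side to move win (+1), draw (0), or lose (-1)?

value((0,0,2,1), O) = +1

[(0,0,2,1)] O move#1: h2:-1:+1/(0,0,1,1)*, h2:-2:-1/(0,0,0,1), h3:-1:-1/(0,0,2,0)
[(0,0,1,1)] X move#2: h2:-1:-1/(0,0,0,1)*, h3:-1:-1/(0,0,1,0)
[(0,0,0,1)] O move#3: h3:-1:+1/(0,0,0,0)*
[(0,0,0,0)] end (terminal -1, X#4); searched (0,0,2,1) to 11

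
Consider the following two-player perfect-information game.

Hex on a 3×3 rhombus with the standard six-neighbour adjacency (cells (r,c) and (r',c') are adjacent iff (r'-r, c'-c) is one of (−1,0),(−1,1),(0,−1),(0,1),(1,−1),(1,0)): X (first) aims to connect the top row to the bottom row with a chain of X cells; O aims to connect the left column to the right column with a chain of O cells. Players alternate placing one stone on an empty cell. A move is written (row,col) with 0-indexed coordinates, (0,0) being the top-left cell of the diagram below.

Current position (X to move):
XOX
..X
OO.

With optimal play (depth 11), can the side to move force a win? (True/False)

[XOX/..X/OO.] X move#1: (1,0):-1/XOX/X.X/OO., (1,1):-1/XOX/.XX/OO., (2,2):+1/XOX/..X/OOX*
[XOX/..X/OOX] end (terminal -1, O#2); searched XOX/..X/OO. to 11

X winning at [XOX/..X/OO.]: True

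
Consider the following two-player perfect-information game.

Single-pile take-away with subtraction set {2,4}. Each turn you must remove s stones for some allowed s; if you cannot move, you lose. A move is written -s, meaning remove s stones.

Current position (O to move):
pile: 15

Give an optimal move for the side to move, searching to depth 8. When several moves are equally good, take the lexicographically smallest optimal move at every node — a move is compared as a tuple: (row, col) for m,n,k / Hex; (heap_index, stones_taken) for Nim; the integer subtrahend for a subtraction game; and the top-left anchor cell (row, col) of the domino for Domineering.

p1 O@[15]: -2[13]+1* -4[11]-1
p2 X@[13]: -2[11]-1* -4[9]-1
p3 O@[11]: -2[9]-1 -4[7]+1*
p4 X@[7]: -2[5]-1* -4[3]-1
p5 O@[5]: -2[3]-1 -4[1]+1*
p6 X@[1] terminal -1; root [15] d8

O's best at [15]: -2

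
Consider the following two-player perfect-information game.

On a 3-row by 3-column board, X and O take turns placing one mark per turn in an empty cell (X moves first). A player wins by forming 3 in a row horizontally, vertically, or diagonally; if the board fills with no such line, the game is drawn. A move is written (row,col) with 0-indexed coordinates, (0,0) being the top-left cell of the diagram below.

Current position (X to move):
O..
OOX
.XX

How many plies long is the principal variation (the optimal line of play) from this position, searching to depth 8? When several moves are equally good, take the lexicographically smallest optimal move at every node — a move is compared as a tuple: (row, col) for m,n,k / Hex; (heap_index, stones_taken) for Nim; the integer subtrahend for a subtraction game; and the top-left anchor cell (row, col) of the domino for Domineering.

p1 X@[O../OOX/.XX]: (0,1)[OX./OOX/.XX]-1 (0,2)[O.X/OOX/.XX]+1* (2,0)[O../OOX/XXX]+1
p2 O@[O.X/OOX/.XX] terminal -1; root [O../OOX/.XX] d8

PV length from [O../OOX/.XX]: 1 ply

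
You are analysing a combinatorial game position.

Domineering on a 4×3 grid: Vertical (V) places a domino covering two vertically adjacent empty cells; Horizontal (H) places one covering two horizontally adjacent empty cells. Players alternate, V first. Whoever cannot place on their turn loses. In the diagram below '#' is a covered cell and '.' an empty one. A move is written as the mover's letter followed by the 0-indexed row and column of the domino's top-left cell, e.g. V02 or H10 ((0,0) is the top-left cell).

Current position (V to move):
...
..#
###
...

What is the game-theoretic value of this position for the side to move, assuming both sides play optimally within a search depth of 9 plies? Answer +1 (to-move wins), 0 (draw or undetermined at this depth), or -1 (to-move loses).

[.../..#/###/...] V move#1: V00:-1/#../#.#/###/..., V01:+1/.#./.##/###/...*
[.#./.##/###/...] H move#2: H30:-1/.#./.##/###/##.*, H31:-1/.#./.##/###/.##
[.#./.##/###/##.] V move#3: V00:+1/##./###/###/##.*
[##./###/###/##.] end (terminal -1, H#4); searched .../..#/###/... to 9

value(.../..#/###/..., V) = +1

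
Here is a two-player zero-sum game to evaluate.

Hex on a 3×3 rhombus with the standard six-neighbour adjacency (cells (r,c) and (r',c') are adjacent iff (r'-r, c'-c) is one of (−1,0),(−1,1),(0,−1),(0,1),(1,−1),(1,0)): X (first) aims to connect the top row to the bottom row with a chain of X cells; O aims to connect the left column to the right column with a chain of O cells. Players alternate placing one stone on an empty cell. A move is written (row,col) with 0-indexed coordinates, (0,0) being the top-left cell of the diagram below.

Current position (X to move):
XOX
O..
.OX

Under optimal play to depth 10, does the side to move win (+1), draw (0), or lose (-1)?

[XOX/O../.OX] X move#1: (1,1):+1/XOX/OX./.OX*, (1,2):+1/XOX/O.X/.OX, (2,0):+1/XOX/O../XOX
[XOX/OX./.OX] O move#2: (1,2):-1/XOX/OXO/.OX*, (2,0):-1/XOX/OX./OOX
[XOX/OXO/.OX] X move#3: (2,0):+1/XOX/OXO/XOX*
[XOX/OXO/XOX] end (terminal -1, O#4); searched XOX/O../.OX to 10

value(XOX/O../.OX, X) = +1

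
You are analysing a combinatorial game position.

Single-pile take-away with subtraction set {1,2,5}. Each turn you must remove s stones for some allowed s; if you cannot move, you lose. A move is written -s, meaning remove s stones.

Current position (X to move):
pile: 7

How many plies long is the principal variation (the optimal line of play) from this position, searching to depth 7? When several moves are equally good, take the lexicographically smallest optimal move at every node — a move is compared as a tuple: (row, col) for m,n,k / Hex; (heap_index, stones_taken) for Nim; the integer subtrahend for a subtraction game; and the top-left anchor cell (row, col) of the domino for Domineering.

ply 1, X at 7 | -1=+1→6*; -2=-1→5; -5=-1→2
ply 2, O at 6 | -1=-1→5*; -2=-1→4; -5=-1→1
ply 3, X at 5 | -1=-1→4; -2=+1→3*; -5=+1→0
ply 4, O at 3 | -1=-1→2*; -2=-1→1
ply 5, X at 2 | -1=-1→1; -2=+1→0*
ply 6: 0 is terminal -1 (O); from 7 depth 7

PV length from [7]: 5 plies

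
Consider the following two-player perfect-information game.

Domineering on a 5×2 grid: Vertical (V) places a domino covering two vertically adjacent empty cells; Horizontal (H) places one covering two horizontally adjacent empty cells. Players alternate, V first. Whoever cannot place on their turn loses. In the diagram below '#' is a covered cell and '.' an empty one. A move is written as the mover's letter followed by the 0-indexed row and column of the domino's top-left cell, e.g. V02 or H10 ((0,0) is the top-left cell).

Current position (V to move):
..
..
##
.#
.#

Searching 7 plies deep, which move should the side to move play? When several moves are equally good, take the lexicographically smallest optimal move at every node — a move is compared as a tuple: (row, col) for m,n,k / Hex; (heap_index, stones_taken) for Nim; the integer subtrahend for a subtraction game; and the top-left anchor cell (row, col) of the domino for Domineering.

[../../##/.#/.#] V move#1: V00:+1/#./#./##/.#/.#*, V01:+1/.#/.#/##/.#/.#, V30:-1/../../##/##/##
[#./#./##/.#/.#] end (terminal -1, H#2); searched ../../##/.#/.# to 7

V's best at [../../##/.#/.#]: V00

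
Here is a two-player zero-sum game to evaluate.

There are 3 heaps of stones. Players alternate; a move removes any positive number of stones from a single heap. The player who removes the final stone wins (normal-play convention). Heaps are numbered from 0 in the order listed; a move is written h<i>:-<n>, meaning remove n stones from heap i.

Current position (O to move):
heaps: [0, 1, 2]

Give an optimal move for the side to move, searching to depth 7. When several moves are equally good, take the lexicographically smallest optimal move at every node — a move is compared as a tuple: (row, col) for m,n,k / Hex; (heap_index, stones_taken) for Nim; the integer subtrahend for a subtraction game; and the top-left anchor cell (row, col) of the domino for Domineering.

O's best at [(0,1,2)]: h2:-1

ply 1, O at (0,1,2) | h1:-1=-1→(0,0,2); h2:-1=+1→(0,1,1)*; h2:-2=-1→(0,1,0)
ply 2, X at (0,1,1) | h1:-1=-1→(0,0,1)*; h2:-1=-1→(0,1,0)
ply 3, O at (0,0,1) | h2:-1=+1→(0,0,0)*
ply 4: (0,0,0) is terminal -1 (X); from (0,1,2) depth 7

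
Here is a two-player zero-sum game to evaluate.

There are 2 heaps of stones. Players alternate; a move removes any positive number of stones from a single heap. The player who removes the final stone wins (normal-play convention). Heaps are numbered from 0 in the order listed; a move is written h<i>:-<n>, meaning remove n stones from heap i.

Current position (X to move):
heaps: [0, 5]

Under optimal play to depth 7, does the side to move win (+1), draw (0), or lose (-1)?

value((0,5), X) = +1

p1 X@[(0,5)]: h1:-1[(0,4)]-1 h1:-2[(0,3)]-1 h1:-3[(0,2)]-1 h1:-4[(0,1)]-1 h1:-5[(0,0)]+1*
p2 O@[(0,0)] terminal -1; root [(0,5)] d7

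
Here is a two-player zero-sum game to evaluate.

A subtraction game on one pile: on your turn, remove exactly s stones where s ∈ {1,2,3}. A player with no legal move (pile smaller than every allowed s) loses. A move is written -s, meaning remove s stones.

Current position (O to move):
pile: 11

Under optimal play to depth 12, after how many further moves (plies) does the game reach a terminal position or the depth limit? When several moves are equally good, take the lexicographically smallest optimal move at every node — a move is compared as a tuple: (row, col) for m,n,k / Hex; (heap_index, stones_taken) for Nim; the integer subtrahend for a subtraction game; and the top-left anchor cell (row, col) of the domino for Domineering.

PV length from [11]: 5 plies

ply 1, O at 11 | -1=-1→10; -2=-1→9; -3=+1→8*
ply 2, X at 8 | -1=-1→7*; -2=-1→6; -3=-1→5
ply 3, O at 7 | -1=-1→6; -2=-1→5; -3=+1→4*
ply 4, X at 4 | -1=-1→3*; -2=-1→2; -3=-1→1
ply 5, O at 3 | -1=-1→2; -2=-1→1; -3=+1→0*
ply 6: 0 is terminal -1 (X); from 11 depth 12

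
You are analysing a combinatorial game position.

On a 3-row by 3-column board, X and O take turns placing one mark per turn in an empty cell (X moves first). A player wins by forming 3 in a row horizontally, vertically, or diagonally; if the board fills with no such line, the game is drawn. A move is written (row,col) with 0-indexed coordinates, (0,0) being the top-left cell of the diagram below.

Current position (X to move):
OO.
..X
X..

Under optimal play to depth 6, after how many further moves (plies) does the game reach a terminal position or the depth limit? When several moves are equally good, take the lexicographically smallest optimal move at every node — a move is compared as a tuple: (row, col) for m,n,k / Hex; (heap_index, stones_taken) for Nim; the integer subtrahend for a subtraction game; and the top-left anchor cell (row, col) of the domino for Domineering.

ply 1, X at OO./..X/X.. | (0,2)=+1→OOX/..X/X..*; (1,0)=-1→OO./X.X/X..; (1,1)=-1→OO./.XX/X..; (2,1)=-1→OO./..X/XX.; (2,2)=-1→OO./..X/X.X
ply 2, O at OOX/..X/X.. | (1,0)=-1→OOX/O.X/X..*; (1,1)=-1→OOX/.OX/X..; (2,1)=-1→OOX/..X/XO.; (2,2)=-1→OOX/..X/X.O
ply 3, X at OOX/O.X/X.. | (1,1)=+1→OOX/OXX/X..*; (2,1)=+1→OOX/O.X/XX.; (2,2)=+1→OOX/O.X/X.X
ply 4: OOX/OXX/X.. is terminal -1 (O); from OO./..X/X.. depth 6

PV length from [OO./..X/X..]: 3 plies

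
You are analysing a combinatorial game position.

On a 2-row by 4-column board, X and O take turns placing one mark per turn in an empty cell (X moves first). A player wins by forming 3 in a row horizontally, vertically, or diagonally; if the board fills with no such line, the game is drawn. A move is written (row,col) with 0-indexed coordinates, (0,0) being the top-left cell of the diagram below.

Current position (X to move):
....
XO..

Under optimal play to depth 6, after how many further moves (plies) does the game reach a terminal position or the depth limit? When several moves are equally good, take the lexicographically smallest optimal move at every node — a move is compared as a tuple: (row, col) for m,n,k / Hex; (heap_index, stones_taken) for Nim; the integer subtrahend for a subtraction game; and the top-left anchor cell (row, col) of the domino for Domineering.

PV length from [..../XO..]: 6 plies

[..../XO..] X move#1: (0,0):+0/X.../XO..*, (0,1):+0/.X../XO.., (0,2):+0/..X./XO.., (0,3):+0/...X/XO.., (1,2):+0/..../XOX., (1,3):+0/..../XO.X
[X.../XO..] O move#2: (0,1):+0/XO../XO..*, (0,2):+0/X.O./XO.., (0,3):+0/X..O/XO.., (1,2):+0/X.../XOO., (1,3):+0/X.../XO.O
[XO../XO..] X move#3: (0,2):+0/XOX./XO..*, (0,3):+0/XO.X/XO.., (1,2):+0/XO../XOX., (1,3):+0/XO../XO.X
[XOX./XO..] O move#4: (0,3):+0/XOXO/XO..*, (1,2):+0/XOX./XOO., (1,3):+0/XOX./XO.O
[XOXO/XO..] X move#5: (1,2):+0/XOXO/XOX.*, (1,3):+0/XOXO/XO.X
[XOXO/XOX.] O move#6: (1,3):+0/XOXO/XOXO*
[XOXO/XOXO] end (terminal +0, X#7); searched ..../XO.. to 6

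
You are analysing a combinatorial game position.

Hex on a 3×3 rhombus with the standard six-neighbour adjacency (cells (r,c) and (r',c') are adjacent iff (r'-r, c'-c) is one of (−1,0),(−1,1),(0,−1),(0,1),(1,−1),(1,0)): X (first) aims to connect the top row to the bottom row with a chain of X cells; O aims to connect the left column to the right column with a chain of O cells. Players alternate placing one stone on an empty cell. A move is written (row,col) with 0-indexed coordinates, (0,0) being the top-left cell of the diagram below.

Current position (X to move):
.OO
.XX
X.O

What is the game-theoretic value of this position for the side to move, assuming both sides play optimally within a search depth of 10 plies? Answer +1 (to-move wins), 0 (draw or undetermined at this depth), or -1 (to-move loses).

ply 1, X at .OO/.XX/X.O | (0,0)=-1→XOO/.XX/X.O*; (1,0)=-1→.OO/XXX/X.O; (2,1)=-1→.OO/.XX/XXO
ply 2, O at XOO/.XX/X.O | (1,0)=+1→XOO/OXX/X.O*; (2,1)=-1→XOO/.XX/XOO
ply 3: XOO/OXX/X.O is terminal -1 (X); from .OO/.XX/X.O depth 10

value(.OO/.XX/X.O, X) = -1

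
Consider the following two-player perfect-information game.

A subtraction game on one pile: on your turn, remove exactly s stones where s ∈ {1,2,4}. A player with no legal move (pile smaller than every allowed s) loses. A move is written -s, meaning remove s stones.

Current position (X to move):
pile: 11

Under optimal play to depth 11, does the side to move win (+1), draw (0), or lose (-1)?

[11] X move#1: -1:-1/10, -2:+1/9*, -4:-1/7
[9] O move#2: -1:-1/8*, -2:-1/7, -4:-1/5
[8] X move#3: -1:-1/7, -2:+1/6*, -4:-1/4
[6] O move#4: -1:-1/5*, -2:-1/4, -4:-1/2
[5] X move#5: -1:-1/4, -2:+1/3*, -4:-1/1
[3] O move#6: -1:-1/2*, -2:-1/1
[2] X move#7: -1:-1/1, -2:+1/0*
[0] end (terminal -1, O#8); searched 11 to 11

value(11, X) = +1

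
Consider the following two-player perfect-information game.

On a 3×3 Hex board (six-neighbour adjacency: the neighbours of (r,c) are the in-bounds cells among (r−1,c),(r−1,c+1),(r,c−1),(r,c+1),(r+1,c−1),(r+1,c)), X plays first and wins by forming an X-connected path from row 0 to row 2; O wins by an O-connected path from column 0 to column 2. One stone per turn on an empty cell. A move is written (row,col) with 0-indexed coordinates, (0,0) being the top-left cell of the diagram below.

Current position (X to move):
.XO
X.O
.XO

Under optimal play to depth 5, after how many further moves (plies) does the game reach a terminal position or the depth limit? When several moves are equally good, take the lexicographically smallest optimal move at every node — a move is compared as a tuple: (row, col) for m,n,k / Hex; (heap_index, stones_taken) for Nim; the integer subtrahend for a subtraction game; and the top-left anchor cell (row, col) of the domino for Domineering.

p1 X@[.XO/X.O/.XO]: (0,0)[XXO/X.O/.XO]+1* (1,1)[.XO/XXO/.XO]+1 (2,0)[.XO/X.O/XXO]+1
p2 O@[XXO/X.O/.XO]: (1,1)[XXO/XOO/.XO]-1* (2,0)[XXO/X.O/OXO]-1
p3 X@[XXO/XOO/.XO]: (2,0)[XXO/XOO/XXO]+1*
p4 O@[XXO/XOO/XXO] terminal -1; root [.XO/X.O/.XO] d5

PV length from [.XO/X.O/.XO]: 3 plies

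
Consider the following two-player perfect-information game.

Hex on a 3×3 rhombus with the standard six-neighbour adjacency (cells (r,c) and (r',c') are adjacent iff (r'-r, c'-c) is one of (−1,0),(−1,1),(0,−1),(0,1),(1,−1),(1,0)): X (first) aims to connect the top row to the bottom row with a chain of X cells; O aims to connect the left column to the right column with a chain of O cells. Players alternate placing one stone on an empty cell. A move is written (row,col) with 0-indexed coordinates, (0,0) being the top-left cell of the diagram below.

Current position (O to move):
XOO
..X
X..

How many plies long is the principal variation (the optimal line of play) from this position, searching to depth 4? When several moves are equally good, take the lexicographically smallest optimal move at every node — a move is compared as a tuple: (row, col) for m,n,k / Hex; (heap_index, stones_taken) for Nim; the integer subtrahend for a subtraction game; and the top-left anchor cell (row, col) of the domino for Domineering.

PV length from [XOO/..X/X..]: 1 ply

[XOO/..X/X..] O move#1: (1,0):+1/XOO/O.X/X..*, (1,1):-1/XOO/.OX/X.., (2,1):-1/XOO/..X/XO., (2,2):-1/XOO/..X/X.O
[XOO/O.X/X..] end (terminal -1, X#2); searched XOO/..X/X.. to 4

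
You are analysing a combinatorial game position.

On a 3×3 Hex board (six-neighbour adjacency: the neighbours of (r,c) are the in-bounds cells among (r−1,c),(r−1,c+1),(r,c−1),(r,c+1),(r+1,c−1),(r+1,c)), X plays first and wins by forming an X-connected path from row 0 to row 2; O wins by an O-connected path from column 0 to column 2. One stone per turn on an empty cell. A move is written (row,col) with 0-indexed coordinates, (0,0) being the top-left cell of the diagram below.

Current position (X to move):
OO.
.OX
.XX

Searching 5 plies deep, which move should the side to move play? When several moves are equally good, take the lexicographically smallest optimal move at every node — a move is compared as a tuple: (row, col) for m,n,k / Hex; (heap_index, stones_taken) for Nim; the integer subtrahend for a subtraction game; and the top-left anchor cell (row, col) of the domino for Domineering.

X's best at [OO./.OX/.XX]: (0,2)

p1 X@[OO./.OX/.XX]: (0,2)[OOX/.OX/.XX]+1* (1,0)[OO./XOX/.XX]-1 (2,0)[OO./.OX/XXX]-1
p2 O@[OOX/.OX/.XX] terminal -1; root [OO./.OX/.XX] d5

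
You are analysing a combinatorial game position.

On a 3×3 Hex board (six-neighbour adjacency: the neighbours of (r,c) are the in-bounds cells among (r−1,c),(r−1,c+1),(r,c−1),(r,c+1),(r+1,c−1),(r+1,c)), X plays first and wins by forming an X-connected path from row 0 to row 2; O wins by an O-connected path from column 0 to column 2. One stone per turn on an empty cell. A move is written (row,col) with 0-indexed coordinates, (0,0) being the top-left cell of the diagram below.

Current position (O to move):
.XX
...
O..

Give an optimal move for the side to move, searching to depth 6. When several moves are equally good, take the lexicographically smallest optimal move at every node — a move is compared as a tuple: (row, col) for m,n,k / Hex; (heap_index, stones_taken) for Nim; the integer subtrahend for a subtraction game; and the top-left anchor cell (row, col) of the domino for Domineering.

O's best at [.XX/.../O..]: (1,2)

p1 O@[.XX/.../O..]: (0,0)[OXX/.../O..]-1 (1,0)[.XX/O../O..]-1 (1,1)[.XX/.O./O..]-1 (1,2)[.XX/..O/O..]+1* (2,1)[.XX/.../OO.]+1 (2,2)[.XX/.../O.O]-1
p2 X@[.XX/..O/O..]: (0,0)[XXX/..O/O..]-1* (1,0)[.XX/X.O/O..]-1 (1,1)[.XX/.XO/O..]-1 (2,1)[.XX/..O/OX.]-1 (2,2)[.XX/..O/O.X]-1
p3 O@[XXX/..O/O..]: (1,0)[XXX/O.O/O..]+1* (1,1)[XXX/.OO/O..]+1 (2,1)[XXX/..O/OO.]+1 (2,2)[XXX/..O/O.O]+1
p4 X@[XXX/O.O/O..]: (1,1)[XXX/OXO/O..]-1* (2,1)[XXX/O.O/OX.]-1 (2,2)[XXX/O.O/O.X]-1
p5 O@[XXX/OXO/O..]: (2,1)[XXX/OXO/OO.]+1* (2,2)[XXX/OXO/O.O]-1
p6 X@[XXX/OXO/OO.] terminal -1; root [.XX/.../O..] d6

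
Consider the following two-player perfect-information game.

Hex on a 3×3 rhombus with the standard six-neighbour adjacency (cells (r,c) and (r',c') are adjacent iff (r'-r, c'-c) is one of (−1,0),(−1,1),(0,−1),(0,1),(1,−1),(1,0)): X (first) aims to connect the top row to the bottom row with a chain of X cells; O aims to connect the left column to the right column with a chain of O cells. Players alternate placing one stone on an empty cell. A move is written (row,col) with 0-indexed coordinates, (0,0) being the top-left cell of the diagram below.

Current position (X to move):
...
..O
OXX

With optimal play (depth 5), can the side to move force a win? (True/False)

X winning at [.../..O/OXX]: True

ply 1, X at .../..O/OXX | (0,0)=-1→X../..O/OXX; (0,1)=-1→.X./..O/OXX; (0,2)=-1→..X/..O/OXX; (1,0)=-1→.../X.O/OXX; (1,1)=+1→.../.XO/OXX*
ply 2, O at .../.XO/OXX | (0,0)=-1→O../.XO/OXX*; (0,1)=-1→.O./.XO/OXX; (0,2)=-1→..O/.XO/OXX; (1,0)=-1→.../OXO/OXX
ply 3, X at O../.XO/OXX | (0,1)=+1→OX./.XO/OXX*; (0,2)=+1→O.X/.XO/OXX; (1,0)=+1→O../XXO/OXX
ply 4: OX./.XO/OXX is terminal -1 (O); from .../..O/OXX depth 5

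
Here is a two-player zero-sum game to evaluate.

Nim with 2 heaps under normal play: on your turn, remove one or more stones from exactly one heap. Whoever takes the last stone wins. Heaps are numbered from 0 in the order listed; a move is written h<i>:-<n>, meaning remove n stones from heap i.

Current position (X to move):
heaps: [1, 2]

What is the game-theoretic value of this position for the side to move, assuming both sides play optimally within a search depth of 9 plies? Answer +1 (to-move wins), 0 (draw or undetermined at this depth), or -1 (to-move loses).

p1 X@[(1,2)]: h0:-1[(0,2)]-1 h1:-1[(1,1)]+1* h1:-2[(1,0)]-1
p2 O@[(1,1)]: h0:-1[(0,1)]-1* h1:-1[(1,0)]-1
p3 X@[(0,1)]: h1:-1[(0,0)]+1*
p4 O@[(0,0)] terminal -1; root [(1,2)] d9

value((1,2), X) = +1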